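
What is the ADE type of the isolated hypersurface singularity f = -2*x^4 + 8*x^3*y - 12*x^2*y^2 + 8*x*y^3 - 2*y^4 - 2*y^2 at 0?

A_3

The Hessian of f at 0 has rank 1. Corank 1: A-series; mu = 3 gives A_3.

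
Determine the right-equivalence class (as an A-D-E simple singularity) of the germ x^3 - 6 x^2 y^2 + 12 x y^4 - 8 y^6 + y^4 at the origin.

E_{6}

The Hessian of f at 0 has rank 0. Corank 2; j^3 = x^3 is a perfect cube, so E-series; the 4-jet and mu = 6 give E_6.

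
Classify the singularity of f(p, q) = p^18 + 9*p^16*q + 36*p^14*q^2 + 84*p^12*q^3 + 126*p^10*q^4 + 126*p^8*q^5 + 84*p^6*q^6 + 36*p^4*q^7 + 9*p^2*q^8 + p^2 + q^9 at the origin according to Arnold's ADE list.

A_{8}

The Hessian of f at 0 has rank 1. Corank 1: A-series; mu = 8 gives A_8.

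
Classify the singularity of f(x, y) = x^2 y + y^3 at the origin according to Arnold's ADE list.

D4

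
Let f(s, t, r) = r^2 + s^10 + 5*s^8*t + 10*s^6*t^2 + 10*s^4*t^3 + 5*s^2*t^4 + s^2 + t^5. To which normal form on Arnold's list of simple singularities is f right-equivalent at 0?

The Hessian of f at 0 is [[2, 0, 0], [0, 0, 0], [0, 0, 2]] with rank 2, so corank 1. A Groebner basis of the Jacobian ideal J(f) in C{s,t,r} is {t^4, s, r}; counting standard monomials gives mu = 4. Corank 1: A-series; mu = 4 gives A_4.

A_4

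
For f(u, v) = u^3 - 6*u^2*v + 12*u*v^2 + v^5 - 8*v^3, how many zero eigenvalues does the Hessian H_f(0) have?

2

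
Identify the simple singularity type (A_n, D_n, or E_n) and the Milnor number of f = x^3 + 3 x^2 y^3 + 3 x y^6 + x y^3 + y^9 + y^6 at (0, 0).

Type E7, Milnor number mu = 7.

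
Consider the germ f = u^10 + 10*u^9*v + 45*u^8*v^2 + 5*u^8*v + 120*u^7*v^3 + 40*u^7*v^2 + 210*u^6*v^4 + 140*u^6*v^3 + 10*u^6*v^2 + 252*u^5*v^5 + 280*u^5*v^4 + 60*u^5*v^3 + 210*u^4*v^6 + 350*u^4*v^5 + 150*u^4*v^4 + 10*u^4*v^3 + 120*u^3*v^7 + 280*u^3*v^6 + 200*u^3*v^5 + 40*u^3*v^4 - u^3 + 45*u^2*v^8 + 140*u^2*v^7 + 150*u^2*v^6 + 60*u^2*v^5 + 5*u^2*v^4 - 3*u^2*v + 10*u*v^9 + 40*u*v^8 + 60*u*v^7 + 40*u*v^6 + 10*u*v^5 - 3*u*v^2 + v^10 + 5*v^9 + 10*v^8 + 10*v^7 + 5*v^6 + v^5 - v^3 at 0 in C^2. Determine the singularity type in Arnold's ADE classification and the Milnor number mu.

Type E_{8}, Milnor number mu = 8.

The Hessian of f at 0 has rank 0. Corank 2; j^3 = -(u + v)^3 is a perfect cube, so E-series; the 5-jet and mu = 8 give E_8.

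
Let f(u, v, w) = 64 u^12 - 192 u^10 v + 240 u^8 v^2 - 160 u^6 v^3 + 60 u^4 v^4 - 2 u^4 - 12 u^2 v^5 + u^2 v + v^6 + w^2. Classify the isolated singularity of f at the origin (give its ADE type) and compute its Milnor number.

Type D_7, Milnor number mu = 7.

The Hessian of f at 0 is [[0, 0, 0], [0, 0, 0], [0, 0, 2]] with rank 1, so corank 2. A Groebner basis of the Jacobian ideal J(f) in C{u,v,w} is {u^2/6 + v^5, u^3, u*v, w}; counting standard monomials gives mu = 7. Corank 2; j^3 = u^2*v has shape L^2 M (L != M), so D-series; mu = 7 gives D_7.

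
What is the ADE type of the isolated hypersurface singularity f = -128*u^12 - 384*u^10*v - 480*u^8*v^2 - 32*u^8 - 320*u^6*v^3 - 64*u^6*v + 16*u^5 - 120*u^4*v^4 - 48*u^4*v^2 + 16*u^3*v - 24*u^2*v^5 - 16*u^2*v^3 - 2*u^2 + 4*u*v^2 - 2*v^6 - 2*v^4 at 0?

A5

The Hessian of f at 0 is [[-4, 0], [0, 0]] with rank 1, so corank 1. A Groebner basis of the Jacobian ideal J(f) in C{u,v} is {u^3, u^2*v, -u + v^2}; counting standard monomials gives mu = 5. Corank 1: A-series; mu = 5 gives A_5.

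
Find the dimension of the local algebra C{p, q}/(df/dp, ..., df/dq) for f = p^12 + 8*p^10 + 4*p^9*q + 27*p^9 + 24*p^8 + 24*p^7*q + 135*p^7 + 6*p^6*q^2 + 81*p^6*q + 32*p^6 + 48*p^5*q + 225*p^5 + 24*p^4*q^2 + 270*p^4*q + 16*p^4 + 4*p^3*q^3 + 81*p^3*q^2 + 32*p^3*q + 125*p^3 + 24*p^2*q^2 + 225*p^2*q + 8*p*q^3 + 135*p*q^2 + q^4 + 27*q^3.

The Hessian of f at 0 is [[0, 0], [0, 0]] with rank 0, so corank 2. A Groebner basis of the Jacobian ideal J(f) in C{p,q} is {q^4, p*q^2 + 17*q^3/30, p^2 + 6*p*q/5 + 9*q^2/25}; counting standard monomials gives mu = 6. Corank 2; j^3 = (5*p + 3*q)^3 is a perfect cube, so E-series; the 4-jet and mu = 6 give E_6.

6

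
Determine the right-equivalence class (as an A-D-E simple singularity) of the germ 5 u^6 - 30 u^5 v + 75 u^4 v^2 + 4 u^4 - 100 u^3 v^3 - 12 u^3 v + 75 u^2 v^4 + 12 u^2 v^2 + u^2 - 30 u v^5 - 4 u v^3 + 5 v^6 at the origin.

A_{5}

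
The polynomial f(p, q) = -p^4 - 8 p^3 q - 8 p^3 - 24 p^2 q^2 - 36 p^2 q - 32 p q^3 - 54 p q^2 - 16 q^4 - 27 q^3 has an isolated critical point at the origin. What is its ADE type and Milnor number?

The Hessian of f at 0 has rank 0. Corank 2; j^3 = -(2*p + 3*q)^3 is a perfect cube, so E-series; the 4-jet and mu = 6 give E_6.

Type E6, Milnor number mu = 6.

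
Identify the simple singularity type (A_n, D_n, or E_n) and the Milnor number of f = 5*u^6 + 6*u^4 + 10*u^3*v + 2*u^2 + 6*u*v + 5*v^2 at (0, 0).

Type A_1, Milnor number mu = 1.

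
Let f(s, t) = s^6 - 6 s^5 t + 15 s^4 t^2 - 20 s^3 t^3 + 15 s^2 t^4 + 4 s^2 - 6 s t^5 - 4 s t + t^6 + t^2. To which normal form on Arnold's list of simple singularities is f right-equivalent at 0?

The Hessian of f at 0 has rank 1. Corank 1: A-series; mu = 5 gives A_5.

A_{5}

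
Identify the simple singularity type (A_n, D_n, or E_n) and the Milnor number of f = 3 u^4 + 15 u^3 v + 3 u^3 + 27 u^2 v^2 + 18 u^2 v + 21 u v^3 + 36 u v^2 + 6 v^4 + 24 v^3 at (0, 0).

Type E_7, Milnor number mu = 7.

The Hessian of f at 0 has rank 0. Corank 2; j^3 = 3*(u + 2*v)^3 is a perfect cube, so E-series; the 4-jet and mu = 7 give E_7.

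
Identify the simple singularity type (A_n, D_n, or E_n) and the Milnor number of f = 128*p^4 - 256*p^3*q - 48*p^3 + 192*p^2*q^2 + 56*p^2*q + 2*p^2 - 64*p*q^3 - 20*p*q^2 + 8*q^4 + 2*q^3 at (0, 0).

The Hessian of f at 0 is [[4, 0], [0, 0]] with rank 1, so corank 1. A Groebner basis of the Jacobian ideal J(f) in C{p,q} is {q^2, p}; counting standard monomials gives mu = 2. Corank 1: A-series; mu = 2 gives A_2.

Type A_2, Milnor number mu = 2.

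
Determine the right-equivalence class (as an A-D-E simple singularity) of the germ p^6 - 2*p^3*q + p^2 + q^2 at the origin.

A_1

The Hessian of f at 0 is [[2, 0], [0, 2]] with rank 2, so corank 0. A Groebner basis of the Jacobian ideal J(f) in C{p,q} is {p, q}; counting standard monomials gives mu = 1. Corank 0: nondegenerate Morse point, so A_1.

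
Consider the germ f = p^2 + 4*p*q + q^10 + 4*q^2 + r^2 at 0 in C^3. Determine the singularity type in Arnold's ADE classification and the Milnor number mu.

Type A_9, Milnor number mu = 9.

The Hessian of f at 0 has rank 2. Corank 1: A-series; mu = 9 gives A_9.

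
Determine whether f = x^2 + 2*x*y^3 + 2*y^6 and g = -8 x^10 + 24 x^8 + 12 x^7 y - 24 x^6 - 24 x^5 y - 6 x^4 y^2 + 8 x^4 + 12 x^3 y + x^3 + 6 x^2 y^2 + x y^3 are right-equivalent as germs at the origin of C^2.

The Hessian of f at 0 has rank 1. Corank 1: A-series; mu = 5 gives A_5. The Hessian of g at 0 has rank 0. Corank 2; j^3 = x^3 is a perfect cube, so E-series; the 4-jet and mu = 7 give E_7. f is A_5 but g is E_7, hence not right-equivalent.

No.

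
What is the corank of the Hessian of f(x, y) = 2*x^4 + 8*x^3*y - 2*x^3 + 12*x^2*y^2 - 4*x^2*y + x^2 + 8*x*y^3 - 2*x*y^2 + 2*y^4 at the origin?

1

The Hessian at 0 is [[2, 0], [0, 0]] of rank 1; hence corank 1.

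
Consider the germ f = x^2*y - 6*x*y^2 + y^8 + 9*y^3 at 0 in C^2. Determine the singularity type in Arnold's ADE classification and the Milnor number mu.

Type D_9, Milnor number mu = 9.

The Hessian of f at 0 is [[0, 0], [0, 0]] with rank 0, so corank 2. A Groebner basis of the Jacobian ideal J(f) in C{x,y} is {x^2/8 + y^7 - 9*y^2/8, x^3 - 27*y^3, x*y - 3*y^2}; counting standard monomials gives mu = 9. Corank 2; j^3 = y*(x - 3*y)^2 has shape L^2 M (L != M), so D-series; mu = 9 gives D_9.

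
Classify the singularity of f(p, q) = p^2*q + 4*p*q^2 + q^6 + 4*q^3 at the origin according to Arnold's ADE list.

D7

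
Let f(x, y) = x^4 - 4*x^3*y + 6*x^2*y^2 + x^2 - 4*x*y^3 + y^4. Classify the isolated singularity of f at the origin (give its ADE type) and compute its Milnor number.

Type A3, Milnor number mu = 3.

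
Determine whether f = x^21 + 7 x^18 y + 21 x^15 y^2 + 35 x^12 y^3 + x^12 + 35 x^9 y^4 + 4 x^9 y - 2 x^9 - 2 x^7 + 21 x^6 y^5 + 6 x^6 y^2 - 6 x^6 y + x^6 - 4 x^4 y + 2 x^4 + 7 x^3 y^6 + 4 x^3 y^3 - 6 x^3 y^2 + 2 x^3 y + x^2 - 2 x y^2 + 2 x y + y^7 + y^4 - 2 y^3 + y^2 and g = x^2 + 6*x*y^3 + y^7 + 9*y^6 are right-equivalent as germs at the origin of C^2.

Yes.

The Hessian of f at 0 has rank 1. Corank 1: A-series; mu = 6 gives A_6. The Hessian of g at 0 has rank 1. Corank 1: A-series; mu = 6 gives A_6. Both have type A_6, hence right-equivalent.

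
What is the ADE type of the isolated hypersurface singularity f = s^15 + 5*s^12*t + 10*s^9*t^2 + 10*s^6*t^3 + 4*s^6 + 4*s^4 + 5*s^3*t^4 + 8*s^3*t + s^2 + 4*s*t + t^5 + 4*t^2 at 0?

A_{4}

The Hessian of f at 0 is [[2, 4], [4, 8]] with rank 1, so corank 1. A Groebner basis of the Jacobian ideal J(f) in C{s,t} is {-s/16 + t^3 - t/8, s^2 - 4*t^2, s*t + 2*t^2}; counting standard monomials gives mu = 4. Corank 1: A-series; mu = 4 gives A_4.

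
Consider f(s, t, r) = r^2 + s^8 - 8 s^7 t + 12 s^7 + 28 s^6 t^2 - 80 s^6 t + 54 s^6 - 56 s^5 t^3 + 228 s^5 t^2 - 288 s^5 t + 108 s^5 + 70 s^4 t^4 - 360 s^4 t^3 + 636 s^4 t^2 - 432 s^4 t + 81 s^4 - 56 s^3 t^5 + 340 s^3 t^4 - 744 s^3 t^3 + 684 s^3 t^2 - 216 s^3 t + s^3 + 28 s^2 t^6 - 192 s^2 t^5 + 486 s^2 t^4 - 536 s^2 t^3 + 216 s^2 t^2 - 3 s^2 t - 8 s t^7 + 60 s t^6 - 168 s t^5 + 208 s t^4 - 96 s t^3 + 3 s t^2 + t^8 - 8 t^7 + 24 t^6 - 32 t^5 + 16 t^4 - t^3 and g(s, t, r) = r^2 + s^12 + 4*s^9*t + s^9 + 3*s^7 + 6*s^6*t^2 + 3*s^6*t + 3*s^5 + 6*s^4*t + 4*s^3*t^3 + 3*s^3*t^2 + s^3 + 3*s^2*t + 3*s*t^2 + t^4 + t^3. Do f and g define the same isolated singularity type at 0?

Yes.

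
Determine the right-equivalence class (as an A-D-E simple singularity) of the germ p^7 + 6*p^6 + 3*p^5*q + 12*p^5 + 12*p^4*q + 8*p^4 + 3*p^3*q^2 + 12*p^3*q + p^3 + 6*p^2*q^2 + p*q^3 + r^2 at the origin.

E_{7}

The Hessian of f at 0 has rank 1. Corank 2; j^3 = p^3 is a perfect cube, so E-series; the 4-jet and mu = 7 give E_7.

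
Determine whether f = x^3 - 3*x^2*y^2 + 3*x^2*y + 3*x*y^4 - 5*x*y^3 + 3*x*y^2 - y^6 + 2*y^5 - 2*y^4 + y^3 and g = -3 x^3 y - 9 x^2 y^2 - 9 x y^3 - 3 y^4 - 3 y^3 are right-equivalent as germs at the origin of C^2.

Yes.

The Hessian of f at 0 has rank 0. Corank 2; j^3 = (x + y)^3 is a perfect cube, so E-series; the 4-jet and mu = 7 give E_7. The Hessian of g at 0 has rank 0. Corank 2; j^3 = -3*y^3 is a perfect cube, so E-series; the 4-jet and mu = 7 give E_7. Both have type E_7, hence right-equivalent.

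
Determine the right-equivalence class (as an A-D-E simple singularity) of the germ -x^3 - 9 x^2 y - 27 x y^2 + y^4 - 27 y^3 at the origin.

E6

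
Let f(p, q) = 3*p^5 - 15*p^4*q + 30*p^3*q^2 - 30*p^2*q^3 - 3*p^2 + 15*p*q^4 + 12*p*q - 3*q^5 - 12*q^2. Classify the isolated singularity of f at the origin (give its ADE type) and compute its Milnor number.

Type A_{4}, Milnor number mu = 4.

The Hessian of f at 0 has rank 1. Corank 1: A-series; mu = 4 gives A_4.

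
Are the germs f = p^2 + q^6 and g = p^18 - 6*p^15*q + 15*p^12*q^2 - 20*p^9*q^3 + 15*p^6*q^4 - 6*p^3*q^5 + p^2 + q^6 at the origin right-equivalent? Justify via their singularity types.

The Hessian of f at 0 is [[2, 0], [0, 0]] with rank 1, so corank 1. A Groebner basis of the Jacobian ideal J(f) in C{p,q} is {q^5, p}; counting standard monomials gives mu = 5. Corank 1: A-series; mu = 5 gives A_5. The Hessian of g at 0 is [[2, 0], [0, 0]] with rank 1, so corank 1. A Groebner basis of the Jacobian ideal J(g) in C{p,q} is {q^5, p}; counting standard monomials gives mu = 5. Corank 1: A-series; mu = 5 gives A_5. Both have type A_5, hence right-equivalent.

Yes.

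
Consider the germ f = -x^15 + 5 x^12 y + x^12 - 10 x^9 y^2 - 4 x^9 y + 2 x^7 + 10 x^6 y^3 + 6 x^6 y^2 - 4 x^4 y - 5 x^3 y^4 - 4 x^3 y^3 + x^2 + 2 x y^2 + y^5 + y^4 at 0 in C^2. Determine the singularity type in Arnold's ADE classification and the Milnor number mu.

Type A_4, Milnor number mu = 4.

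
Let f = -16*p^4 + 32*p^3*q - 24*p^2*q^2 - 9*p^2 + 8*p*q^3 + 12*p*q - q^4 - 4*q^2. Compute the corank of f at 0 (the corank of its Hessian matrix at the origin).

1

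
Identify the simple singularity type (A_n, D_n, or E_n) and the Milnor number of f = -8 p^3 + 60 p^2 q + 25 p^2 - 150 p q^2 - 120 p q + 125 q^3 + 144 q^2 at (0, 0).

Type A2, Milnor number mu = 2.

The Hessian of f at 0 is [[50, -120], [-120, 288]] with rank 1, so corank 1. A Groebner basis of the Jacobian ideal J(f) in C{p,q} is {q^2, p - 12*q/5}; counting standard monomials gives mu = 2. Corank 1: A-series; mu = 2 gives A_2.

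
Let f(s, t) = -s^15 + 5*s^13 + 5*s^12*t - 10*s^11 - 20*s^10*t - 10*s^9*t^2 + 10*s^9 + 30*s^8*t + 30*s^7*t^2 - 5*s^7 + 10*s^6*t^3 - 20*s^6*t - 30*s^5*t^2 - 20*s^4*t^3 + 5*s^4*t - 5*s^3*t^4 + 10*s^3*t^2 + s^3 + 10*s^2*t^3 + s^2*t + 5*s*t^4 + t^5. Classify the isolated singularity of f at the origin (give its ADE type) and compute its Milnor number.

The Hessian of f at 0 is [[0, 0], [0, 0]] with rank 0, so corank 2. A Groebner basis of the Jacobian ideal J(f) in C{s,t} is {-s*t/5 + t^4, s*t^2, s^2 + s*t}; counting standard monomials gives mu = 6. Corank 2; j^3 = s^2*(s + t) has shape L^2 M (L != M), so D-series; mu = 6 gives D_6.

Type D_{6}, Milnor number mu = 6.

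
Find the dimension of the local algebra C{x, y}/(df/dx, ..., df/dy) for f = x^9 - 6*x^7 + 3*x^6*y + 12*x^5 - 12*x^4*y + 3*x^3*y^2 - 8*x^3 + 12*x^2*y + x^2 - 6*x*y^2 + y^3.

2

The Hessian of f at 0 has rank 1. Corank 1: A-series; mu = 2 gives A_2.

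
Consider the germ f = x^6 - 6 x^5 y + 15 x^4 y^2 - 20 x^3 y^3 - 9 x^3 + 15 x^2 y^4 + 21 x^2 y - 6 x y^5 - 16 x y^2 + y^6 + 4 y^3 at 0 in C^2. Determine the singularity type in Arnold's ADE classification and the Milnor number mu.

The Hessian of f at 0 is [[0, 0], [0, 0]] with rank 0, so corank 2. A Groebner basis of the Jacobian ideal J(f) in C{x,y} is {243*x*y/2 + y^5 - 81*y^2, x*y^2 - 2*y^3/3, x^2 - 5*x*y/3 + 2*y^2/3}; counting standard monomials gives mu = 7. Corank 2; j^3 = -(x - y)*(3*x - 2*y)^2 has shape L^2 M (L != M), so D-series; mu = 7 gives D_7.

Type D_{7}, Milnor number mu = 7.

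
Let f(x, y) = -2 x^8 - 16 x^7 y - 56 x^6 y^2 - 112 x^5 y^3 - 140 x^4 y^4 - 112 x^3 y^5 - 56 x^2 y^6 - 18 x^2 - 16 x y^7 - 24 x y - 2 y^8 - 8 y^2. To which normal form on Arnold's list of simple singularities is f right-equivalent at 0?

A_{7}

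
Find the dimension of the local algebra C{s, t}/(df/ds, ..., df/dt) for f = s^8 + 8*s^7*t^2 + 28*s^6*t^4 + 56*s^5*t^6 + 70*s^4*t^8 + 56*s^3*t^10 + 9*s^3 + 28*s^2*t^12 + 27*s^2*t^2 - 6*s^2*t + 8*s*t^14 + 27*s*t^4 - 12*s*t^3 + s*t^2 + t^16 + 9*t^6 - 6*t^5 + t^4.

9

The Hessian of f at 0 has rank 0. Corank 2; j^3 = s*(3*s - t)^2 has shape L^2 M (L != M), so D-series; mu = 9 gives D_9.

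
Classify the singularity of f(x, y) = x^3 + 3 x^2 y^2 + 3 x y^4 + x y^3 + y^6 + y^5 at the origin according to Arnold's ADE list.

The Hessian of f at 0 is [[0, 0], [0, 0]] with rank 0, so corank 2. A Groebner basis of the Jacobian ideal J(f) in C{x,y} is {-x^2 + y^4 - y^3/3, x^3, x^2*y + x^2/3 + y^3/9, x^2 + x*y^2 + y^3/3}; counting standard monomials gives mu = 7. Corank 2; j^3 = x^3 is a perfect cube, so E-series; the 4-jet and mu = 7 give E_7.

E_{7}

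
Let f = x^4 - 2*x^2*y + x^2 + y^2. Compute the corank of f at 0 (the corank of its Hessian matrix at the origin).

0

Hessian at 0 has rank 2.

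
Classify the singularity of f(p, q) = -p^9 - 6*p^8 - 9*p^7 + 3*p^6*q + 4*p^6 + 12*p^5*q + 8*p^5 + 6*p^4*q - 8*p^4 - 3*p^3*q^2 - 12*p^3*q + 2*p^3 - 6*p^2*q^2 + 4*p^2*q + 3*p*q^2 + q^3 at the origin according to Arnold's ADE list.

D_{4}

The Hessian of f at 0 is [[0, 0], [0, 0]] with rank 0, so corank 2. A Groebner basis of the Jacobian ideal J(f) in C{p,q} is {q^3, p^2 - 3*q^2/2, p*q + 3*q^2/2}; counting standard monomials gives mu = 4. Corank 2; j^3 = (p + q)*(2*p^2 + 2*p*q + q^2) splits into three distinct lines over C (the quadratic factor has nonzero discriminant), so D_4.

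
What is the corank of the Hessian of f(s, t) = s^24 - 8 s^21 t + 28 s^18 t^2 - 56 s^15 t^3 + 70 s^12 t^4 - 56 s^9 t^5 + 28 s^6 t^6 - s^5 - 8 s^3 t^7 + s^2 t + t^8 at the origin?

2

The Hessian at 0 is [[0, 0], [0, 0]] of rank 0; hence corank 2.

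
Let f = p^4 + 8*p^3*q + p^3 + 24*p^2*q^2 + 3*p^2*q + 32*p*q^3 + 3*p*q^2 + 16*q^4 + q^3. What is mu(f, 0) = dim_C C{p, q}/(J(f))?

6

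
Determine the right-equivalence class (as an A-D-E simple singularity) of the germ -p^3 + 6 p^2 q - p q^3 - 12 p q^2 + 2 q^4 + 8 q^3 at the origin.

E_7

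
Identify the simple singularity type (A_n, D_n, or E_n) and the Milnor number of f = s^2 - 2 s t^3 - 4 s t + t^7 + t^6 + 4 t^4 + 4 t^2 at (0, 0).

Type A6, Milnor number mu = 6.

The Hessian of f at 0 has rank 1. Corank 1: A-series; mu = 6 gives A_6.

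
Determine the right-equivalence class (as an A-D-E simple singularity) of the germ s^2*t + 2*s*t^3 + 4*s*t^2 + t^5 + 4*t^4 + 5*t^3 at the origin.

D_{4}

The Hessian of f at 0 is [[0, 0], [0, 0]] with rank 0, so corank 2. A Groebner basis of the Jacobian ideal J(f) in C{s,t} is {t^3, s^2 - t^2, s*t + 2*t^2}; counting standard monomials gives mu = 4. Corank 2; j^3 = t*(s^2 + 4*s*t + 5*t^2) splits into three distinct lines over C (the quadratic factor has nonzero discriminant), so D_4.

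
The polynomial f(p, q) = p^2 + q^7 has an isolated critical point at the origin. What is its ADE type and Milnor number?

Type A_{6}, Milnor number mu = 6.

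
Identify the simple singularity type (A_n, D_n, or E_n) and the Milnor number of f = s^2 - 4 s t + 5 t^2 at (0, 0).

The Hessian of f at 0 has rank 2. Corank 0: nondegenerate Morse point, so A_1.

Type A_1, Milnor number mu = 1.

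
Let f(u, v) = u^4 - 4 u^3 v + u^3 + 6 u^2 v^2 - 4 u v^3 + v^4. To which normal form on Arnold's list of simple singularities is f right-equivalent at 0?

The Hessian of f at 0 has rank 0. Corank 2; j^3 = u^3 is a perfect cube, so E-series; the 4-jet and mu = 6 give E_6.

E_{6}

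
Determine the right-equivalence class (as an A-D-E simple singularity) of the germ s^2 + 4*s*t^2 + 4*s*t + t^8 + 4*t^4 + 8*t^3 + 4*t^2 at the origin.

A7

The Hessian of f at 0 has rank 1. Corank 1: A-series; mu = 7 gives A_7.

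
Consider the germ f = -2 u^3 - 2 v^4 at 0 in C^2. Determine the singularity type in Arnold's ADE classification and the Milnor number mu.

Type E_6, Milnor number mu = 6.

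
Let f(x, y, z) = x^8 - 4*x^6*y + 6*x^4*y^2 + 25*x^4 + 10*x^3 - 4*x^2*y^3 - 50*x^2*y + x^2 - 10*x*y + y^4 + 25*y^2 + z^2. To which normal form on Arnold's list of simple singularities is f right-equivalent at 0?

A_3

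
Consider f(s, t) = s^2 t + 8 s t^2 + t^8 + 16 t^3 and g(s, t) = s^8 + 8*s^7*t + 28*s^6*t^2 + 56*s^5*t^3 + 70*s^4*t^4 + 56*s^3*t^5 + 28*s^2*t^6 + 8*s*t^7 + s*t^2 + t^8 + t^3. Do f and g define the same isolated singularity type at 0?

Yes.

The Hessian of f at 0 has rank 0. Corank 2; j^3 = t*(s + 4*t)^2 has shape L^2 M (L != M), so D-series; mu = 9 gives D_9. The Hessian of g at 0 has rank 0. Corank 2; j^3 = t^2*(s + t) has shape L^2 M (L != M), so D-series; mu = 9 gives D_9. Both have type D_9, hence right-equivalent.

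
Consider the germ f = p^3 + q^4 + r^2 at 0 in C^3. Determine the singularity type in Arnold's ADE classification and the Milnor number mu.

Type E6, Milnor number mu = 6.

The Hessian of f at 0 has rank 1. Corank 2; j^3 = p^3 is a perfect cube, so E-series; the 4-jet and mu = 6 give E_6.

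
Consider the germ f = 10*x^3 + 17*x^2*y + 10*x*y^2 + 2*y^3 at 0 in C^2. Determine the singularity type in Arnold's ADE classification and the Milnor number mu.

Type D4, Milnor number mu = 4.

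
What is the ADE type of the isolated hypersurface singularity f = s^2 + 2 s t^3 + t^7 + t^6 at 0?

A_6

The Hessian of f at 0 is [[2, 0], [0, 0]] with rank 1, so corank 1. A Groebner basis of the Jacobian ideal J(f) in C{s,t} is {s + t^3, s^2}; counting standard monomials gives mu = 6. Corank 1: A-series; mu = 6 gives A_6.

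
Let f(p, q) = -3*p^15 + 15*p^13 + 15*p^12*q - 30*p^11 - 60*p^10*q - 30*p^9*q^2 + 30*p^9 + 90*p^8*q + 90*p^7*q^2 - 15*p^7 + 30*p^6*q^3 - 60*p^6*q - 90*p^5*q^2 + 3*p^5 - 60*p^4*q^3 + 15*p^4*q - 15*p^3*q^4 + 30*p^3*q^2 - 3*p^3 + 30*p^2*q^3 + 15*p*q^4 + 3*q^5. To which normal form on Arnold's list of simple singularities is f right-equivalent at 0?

E_{8}

The Hessian of f at 0 has rank 0. Corank 2; j^3 = -3*p^3 is a perfect cube, so E-series; the 5-jet and mu = 8 give E_8.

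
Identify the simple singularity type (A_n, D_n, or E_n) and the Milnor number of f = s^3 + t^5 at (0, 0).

The Hessian of f at 0 has rank 0. Corank 2; j^3 = s^3 is a perfect cube, so E-series; the 5-jet and mu = 8 give E_8.

Type E_8, Milnor number mu = 8.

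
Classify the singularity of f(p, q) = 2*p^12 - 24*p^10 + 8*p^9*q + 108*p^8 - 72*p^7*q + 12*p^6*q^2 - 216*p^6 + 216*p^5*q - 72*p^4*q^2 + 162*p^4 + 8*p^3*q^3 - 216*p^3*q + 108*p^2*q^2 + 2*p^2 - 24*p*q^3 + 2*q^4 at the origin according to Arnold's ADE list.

A_3

The Hessian of f at 0 is [[4, 0], [0, 0]] with rank 1, so corank 1. A Groebner basis of the Jacobian ideal J(f) in C{p,q} is {q^3, p}; counting standard monomials gives mu = 3. Corank 1: A-series; mu = 3 gives A_3.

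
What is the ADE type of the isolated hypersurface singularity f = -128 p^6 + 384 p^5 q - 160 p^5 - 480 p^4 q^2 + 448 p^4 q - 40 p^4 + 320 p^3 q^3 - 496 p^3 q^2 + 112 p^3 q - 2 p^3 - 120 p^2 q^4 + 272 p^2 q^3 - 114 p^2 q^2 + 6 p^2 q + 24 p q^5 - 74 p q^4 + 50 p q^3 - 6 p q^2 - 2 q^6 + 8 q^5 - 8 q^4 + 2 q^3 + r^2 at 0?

E_7

The Hessian of f at 0 is [[0, 0, 0], [0, 0, 0], [0, 0, 2]] with rank 1, so corank 2. A Groebner basis of the Jacobian ideal J(f) in C{p,q,r} is {-3*p^2/5 + 6*p*q/5 + q^4 - q^3/5 - 3*q^2/5, p^3 - q^3, p^2*q - p^2/5 + 2*p*q/5 - 16*q^3/15 - q^2/5, -p^2/5 + p*q^2 + 2*p*q/5 - 16*q^3/15 - q^2/5, r}; counting standard monomials gives mu = 7. Corank 2; j^3 = -2*(p - q)^3 is a perfect cube, so E-series; the 4-jet and mu = 7 give E_7.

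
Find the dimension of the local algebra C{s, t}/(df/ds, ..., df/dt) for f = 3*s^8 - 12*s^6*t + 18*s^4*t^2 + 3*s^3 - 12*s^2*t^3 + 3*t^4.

The Hessian of f at 0 has rank 0. Corank 2; j^3 = 3*s^3 is a perfect cube, so E-series; the 4-jet and mu = 6 give E_6.

6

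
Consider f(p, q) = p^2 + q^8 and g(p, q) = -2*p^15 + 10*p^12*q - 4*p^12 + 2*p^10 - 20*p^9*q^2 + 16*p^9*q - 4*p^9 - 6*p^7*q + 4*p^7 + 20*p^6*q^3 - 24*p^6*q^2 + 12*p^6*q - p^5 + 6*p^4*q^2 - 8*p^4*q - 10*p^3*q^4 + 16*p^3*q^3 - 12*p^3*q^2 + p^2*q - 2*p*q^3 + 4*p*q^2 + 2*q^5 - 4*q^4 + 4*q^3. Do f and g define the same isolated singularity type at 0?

No.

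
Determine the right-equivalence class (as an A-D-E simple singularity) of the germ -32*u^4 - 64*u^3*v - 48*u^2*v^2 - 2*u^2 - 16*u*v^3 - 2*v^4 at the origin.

The Hessian of f at 0 is [[-4, 0], [0, 0]] with rank 1, so corank 1. A Groebner basis of the Jacobian ideal J(f) in C{u,v} is {v^3, u}; counting standard monomials gives mu = 3. Corank 1: A-series; mu = 3 gives A_3.

A_3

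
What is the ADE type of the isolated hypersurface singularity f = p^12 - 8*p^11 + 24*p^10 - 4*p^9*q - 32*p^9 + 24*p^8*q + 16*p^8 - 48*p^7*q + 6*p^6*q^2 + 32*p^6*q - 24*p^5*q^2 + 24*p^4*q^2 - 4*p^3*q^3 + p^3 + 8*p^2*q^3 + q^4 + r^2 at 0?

The Hessian of f at 0 has rank 1. Corank 2; j^3 = p^3 is a perfect cube, so E-series; the 4-jet and mu = 6 give E_6.

E_{6}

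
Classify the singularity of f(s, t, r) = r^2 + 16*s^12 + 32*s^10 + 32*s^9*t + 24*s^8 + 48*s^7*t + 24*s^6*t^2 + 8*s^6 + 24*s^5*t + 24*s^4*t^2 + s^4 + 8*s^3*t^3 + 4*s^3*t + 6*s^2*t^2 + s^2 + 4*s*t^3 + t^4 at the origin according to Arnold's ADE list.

The Hessian of f at 0 has rank 2. Corank 1: A-series; mu = 3 gives A_3.

A_{3}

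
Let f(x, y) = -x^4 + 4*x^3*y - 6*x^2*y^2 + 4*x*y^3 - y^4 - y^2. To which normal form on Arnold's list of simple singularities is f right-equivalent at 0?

A_{3}

The Hessian of f at 0 has rank 1. Corank 1: A-series; mu = 3 gives A_3.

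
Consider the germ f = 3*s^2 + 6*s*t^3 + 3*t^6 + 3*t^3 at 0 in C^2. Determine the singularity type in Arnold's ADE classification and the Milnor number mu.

The Hessian of f at 0 has rank 1. Corank 1: A-series; mu = 2 gives A_2.

Type A2, Milnor number mu = 2.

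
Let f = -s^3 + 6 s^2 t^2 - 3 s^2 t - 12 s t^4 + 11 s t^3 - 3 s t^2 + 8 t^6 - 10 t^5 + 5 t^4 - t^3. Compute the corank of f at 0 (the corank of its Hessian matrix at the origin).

2

Hessian at 0 has rank 0.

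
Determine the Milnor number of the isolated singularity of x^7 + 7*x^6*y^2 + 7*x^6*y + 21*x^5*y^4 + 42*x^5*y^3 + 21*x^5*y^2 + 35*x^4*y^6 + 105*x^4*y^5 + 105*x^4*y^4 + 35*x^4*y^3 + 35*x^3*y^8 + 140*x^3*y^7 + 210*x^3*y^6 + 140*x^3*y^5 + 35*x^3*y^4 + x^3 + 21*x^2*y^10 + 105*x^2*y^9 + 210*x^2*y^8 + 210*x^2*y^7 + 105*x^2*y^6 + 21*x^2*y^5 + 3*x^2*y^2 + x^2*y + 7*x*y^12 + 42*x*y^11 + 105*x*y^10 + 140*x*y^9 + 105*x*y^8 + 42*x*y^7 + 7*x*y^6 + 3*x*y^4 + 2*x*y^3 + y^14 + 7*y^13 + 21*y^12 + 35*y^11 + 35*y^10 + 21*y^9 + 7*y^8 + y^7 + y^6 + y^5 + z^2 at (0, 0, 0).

8

The Hessian of f at 0 is [[0, 0, 0], [0, 0, 0], [0, 0, 2]] with rank 1, so corank 2. A Groebner basis of the Jacobian ideal J(f) in C{x,y,z} is {-x^2 - x*y + y^4 - y^3, x^3 + x*y/7 + y^3/7, x^2 + x*y^2 + x*y + y^3, z}; counting standard monomials gives mu = 8. Corank 2; j^3 = x^2*(x + y) has shape L^2 M (L != M), so D-series; mu = 8 gives D_8.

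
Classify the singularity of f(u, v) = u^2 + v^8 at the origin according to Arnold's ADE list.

A7

The Hessian of f at 0 has rank 1. Corank 1: A-series; mu = 7 gives A_7.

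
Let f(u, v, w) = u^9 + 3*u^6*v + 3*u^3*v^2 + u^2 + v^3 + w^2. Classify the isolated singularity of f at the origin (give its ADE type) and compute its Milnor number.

Type A_2, Milnor number mu = 2.

The Hessian of f at 0 is [[2, 0, 0], [0, 0, 0], [0, 0, 2]] with rank 2, so corank 1. A Groebner basis of the Jacobian ideal J(f) in C{u,v,w} is {v^2, u, w}; counting standard monomials gives mu = 2. Corank 1: A-series; mu = 2 gives A_2.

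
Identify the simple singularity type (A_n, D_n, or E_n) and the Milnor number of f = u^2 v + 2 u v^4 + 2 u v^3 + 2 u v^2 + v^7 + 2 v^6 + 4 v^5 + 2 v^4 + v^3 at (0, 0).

Type D_{6}, Milnor number mu = 6.

The Hessian of f at 0 has rank 0. Corank 2; j^3 = v*(u + v)^2 has shape L^2 M (L != M), so D-series; mu = 6 gives D_6.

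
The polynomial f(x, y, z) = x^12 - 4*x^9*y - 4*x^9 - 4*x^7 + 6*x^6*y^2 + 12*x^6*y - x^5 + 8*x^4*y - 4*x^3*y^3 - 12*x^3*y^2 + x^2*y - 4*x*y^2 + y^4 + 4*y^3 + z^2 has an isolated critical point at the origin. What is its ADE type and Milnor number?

Type D_5, Milnor number mu = 5.

The Hessian of f at 0 has rank 1. Corank 2; j^3 = y*(x - 2*y)^2 has shape L^2 M (L != M), so D-series; mu = 5 gives D_5.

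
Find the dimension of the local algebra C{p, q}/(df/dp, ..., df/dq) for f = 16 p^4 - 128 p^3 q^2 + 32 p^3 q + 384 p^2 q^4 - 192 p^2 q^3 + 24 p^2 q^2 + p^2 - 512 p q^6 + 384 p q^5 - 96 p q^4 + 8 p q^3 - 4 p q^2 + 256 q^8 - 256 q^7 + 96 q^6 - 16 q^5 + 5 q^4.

3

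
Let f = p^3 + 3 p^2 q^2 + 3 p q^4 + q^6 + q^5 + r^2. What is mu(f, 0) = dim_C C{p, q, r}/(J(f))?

The Hessian of f at 0 is [[0, 0, 0], [0, 0, 0], [0, 0, 2]] with rank 1, so corank 2. A Groebner basis of the Jacobian ideal J(f) in C{p,q,r} is {q^4, p^3, p^2/2 + p*q^2, r}; counting standard monomials gives mu = 8. Corank 2; j^3 = p^3 is a perfect cube, so E-series; the 5-jet and mu = 8 give E_8.

8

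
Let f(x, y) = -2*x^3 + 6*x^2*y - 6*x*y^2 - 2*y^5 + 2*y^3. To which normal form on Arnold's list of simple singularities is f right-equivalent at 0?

E8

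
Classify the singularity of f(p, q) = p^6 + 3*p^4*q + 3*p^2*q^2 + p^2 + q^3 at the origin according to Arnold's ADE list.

A2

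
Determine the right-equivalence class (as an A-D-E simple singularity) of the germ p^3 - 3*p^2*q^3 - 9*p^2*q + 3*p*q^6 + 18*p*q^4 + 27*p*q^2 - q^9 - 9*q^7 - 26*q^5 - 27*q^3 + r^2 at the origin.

E8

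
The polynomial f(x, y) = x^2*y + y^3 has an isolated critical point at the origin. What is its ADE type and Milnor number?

Type D4, Milnor number mu = 4.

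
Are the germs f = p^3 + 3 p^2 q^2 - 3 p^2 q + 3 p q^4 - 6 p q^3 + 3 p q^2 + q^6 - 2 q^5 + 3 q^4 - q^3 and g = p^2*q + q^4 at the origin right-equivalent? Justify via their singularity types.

The Hessian of f at 0 is [[0, 0], [0, 0]] with rank 0, so corank 2. A Groebner basis of the Jacobian ideal J(f) in C{p,q} is {q^4, p^3 - 3*p^2*q - 3*p^2/2 + 3*p*q + 2*q^3 - 3*q^2/2, p^2/2 + p*q^2 - p*q - q^3 + q^2/2}; counting standard monomials gives mu = 8. Corank 2; j^3 = (p - q)^3 is a perfect cube, so E-series; the 5-jet and mu = 8 give E_8. The Hessian of g at 0 is [[0, 0], [0, 0]] with rank 0, so corank 2. A Groebner basis of the Jacobian ideal J(g) in C{p,q} is {p^3, p^2/4 + q^3, p*q}; counting standard monomials gives mu = 5. Corank 2; j^3 = p^2*q has shape L^2 M (L != M), so D-series; mu = 5 gives D_5. f is E_8 but g is D_5, hence not right-equivalent.

No.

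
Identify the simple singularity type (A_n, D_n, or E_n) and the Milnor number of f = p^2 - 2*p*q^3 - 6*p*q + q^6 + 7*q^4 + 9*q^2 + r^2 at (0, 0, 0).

The Hessian of f at 0 has rank 2. Corank 1: A-series; mu = 3 gives A_3.

Type A_3, Milnor number mu = 3.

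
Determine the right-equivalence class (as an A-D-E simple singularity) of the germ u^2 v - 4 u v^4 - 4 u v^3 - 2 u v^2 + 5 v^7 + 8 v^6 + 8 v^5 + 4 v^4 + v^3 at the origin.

D8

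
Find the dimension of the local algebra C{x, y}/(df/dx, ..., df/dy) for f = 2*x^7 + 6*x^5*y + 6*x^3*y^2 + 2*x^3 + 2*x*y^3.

The Hessian of f at 0 has rank 0. Corank 2; j^3 = 2*x^3 is a perfect cube, so E-series; the 4-jet and mu = 7 give E_7.

7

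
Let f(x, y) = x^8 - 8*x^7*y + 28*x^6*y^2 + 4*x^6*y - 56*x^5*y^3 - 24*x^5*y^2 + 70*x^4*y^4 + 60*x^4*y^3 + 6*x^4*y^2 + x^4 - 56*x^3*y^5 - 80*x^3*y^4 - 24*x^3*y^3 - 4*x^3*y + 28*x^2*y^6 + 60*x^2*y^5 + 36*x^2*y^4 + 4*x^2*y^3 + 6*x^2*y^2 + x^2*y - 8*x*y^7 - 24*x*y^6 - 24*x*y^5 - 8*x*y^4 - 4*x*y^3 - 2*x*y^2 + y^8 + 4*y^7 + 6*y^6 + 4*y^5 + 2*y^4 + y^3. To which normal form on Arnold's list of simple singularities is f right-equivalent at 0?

The Hessian of f at 0 is [[0, 0], [0, 0]] with rank 0, so corank 2. A Groebner basis of the Jacobian ideal J(f) in C{x,y} is {x^3 + x^2/4 - y^2/4, x^2/4 + y^3 - y^2/4, x*y - y^2}; counting standard monomials gives mu = 5. Corank 2; j^3 = y*(x - y)^2 has shape L^2 M (L != M), so D-series; mu = 5 gives D_5.

D_{5}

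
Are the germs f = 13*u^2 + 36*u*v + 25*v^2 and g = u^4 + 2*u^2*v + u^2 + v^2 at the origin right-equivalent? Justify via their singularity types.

The Hessian of f at 0 is [[26, 36], [36, 50]] with rank 2, so corank 0. A Groebner basis of the Jacobian ideal J(f) in C{u,v} is {u, v}; counting standard monomials gives mu = 1. Corank 0: nondegenerate Morse point, so A_1. The Hessian of g at 0 is [[2, 0], [0, 2]] with rank 2, so corank 0. A Groebner basis of the Jacobian ideal J(g) in C{u,v} is {u, v}; counting standard monomials gives mu = 1. Corank 0: nondegenerate Morse point, so A_1. Both have type A_1, hence right-equivalent.

Yes.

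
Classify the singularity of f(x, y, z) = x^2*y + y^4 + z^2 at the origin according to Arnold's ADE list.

D_5

The Hessian of f at 0 is [[0, 0, 0], [0, 0, 0], [0, 0, 2]] with rank 1, so corank 2. A Groebner basis of the Jacobian ideal J(f) in C{x,y,z} is {x^3, x^2/4 + y^3, x*y, z}; counting standard monomials gives mu = 5. Corank 2; j^3 = x^2*y has shape L^2 M (L != M), so D-series; mu = 5 gives D_5.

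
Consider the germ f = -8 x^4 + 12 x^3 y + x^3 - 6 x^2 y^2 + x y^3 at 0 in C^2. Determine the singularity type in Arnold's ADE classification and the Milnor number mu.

Type E7, Milnor number mu = 7.

The Hessian of f at 0 has rank 0. Corank 2; j^3 = x^3 is a perfect cube, so E-series; the 4-jet and mu = 7 give E_7.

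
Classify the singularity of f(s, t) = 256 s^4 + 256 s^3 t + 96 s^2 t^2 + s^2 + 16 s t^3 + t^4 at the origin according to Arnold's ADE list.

The Hessian of f at 0 is [[2, 0], [0, 0]] with rank 1, so corank 1. A Groebner basis of the Jacobian ideal J(f) in C{s,t} is {t^3, s}; counting standard monomials gives mu = 3. Corank 1: A-series; mu = 3 gives A_3.

A3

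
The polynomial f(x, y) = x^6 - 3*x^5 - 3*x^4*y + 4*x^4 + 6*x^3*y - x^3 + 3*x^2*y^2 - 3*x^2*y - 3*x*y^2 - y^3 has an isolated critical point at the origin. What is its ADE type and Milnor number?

Type E_{6}, Milnor number mu = 6.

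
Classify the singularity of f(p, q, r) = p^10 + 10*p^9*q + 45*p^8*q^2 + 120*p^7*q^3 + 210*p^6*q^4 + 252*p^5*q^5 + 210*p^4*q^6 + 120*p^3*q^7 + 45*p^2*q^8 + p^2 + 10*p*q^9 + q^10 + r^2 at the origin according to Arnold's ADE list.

The Hessian of f at 0 is [[2, 0, 0], [0, 0, 0], [0, 0, 2]] with rank 2, so corank 1. A Groebner basis of the Jacobian ideal J(f) in C{p,q,r} is {q^9, p, r}; counting standard monomials gives mu = 9. Corank 1: A-series; mu = 9 gives A_9.

A_{9}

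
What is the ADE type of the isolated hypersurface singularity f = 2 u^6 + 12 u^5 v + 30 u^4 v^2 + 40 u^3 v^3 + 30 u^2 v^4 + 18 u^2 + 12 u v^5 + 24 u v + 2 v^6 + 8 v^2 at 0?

A_5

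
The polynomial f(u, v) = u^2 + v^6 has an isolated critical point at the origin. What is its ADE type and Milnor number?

Type A_{5}, Milnor number mu = 5.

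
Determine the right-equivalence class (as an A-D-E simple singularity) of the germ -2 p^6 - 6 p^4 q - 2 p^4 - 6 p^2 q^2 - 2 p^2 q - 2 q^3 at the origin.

D_{4}

The Hessian of f at 0 has rank 0. Corank 2; j^3 = -2*q*(p^2 + q^2) splits into three distinct lines over C (the quadratic factor has nonzero discriminant), so D_4.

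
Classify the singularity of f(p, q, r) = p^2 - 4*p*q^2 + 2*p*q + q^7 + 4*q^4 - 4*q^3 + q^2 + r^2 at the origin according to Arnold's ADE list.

A_6

The Hessian of f at 0 is [[2, 2, 0], [2, 2, 0], [0, 0, 2]] with rank 2, so corank 1. A Groebner basis of the Jacobian ideal J(f) in C{p,q,r} is {p^3 + 3*p^2*q + 3*p^2/2 + 2*p*q + p/4 + q/4, -p/2 + q^2 - q/2, r}; counting standard monomials gives mu = 6. Corank 1: A-series; mu = 6 gives A_6.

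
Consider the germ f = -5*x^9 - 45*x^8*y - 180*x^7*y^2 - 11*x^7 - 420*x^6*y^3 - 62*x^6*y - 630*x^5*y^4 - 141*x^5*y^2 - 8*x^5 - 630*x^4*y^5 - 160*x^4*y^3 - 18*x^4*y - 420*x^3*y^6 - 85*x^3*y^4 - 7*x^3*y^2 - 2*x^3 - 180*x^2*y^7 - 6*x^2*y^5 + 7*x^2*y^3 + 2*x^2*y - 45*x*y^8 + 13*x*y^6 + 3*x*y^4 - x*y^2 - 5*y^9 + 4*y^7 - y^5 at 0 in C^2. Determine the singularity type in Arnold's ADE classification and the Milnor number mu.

Type D_4, Milnor number mu = 4.

The Hessian of f at 0 has rank 0. Corank 2; j^3 = -x*(2*x^2 - 2*x*y + y^2) splits into three distinct lines over C (the quadratic factor has nonzero discriminant), so D_4.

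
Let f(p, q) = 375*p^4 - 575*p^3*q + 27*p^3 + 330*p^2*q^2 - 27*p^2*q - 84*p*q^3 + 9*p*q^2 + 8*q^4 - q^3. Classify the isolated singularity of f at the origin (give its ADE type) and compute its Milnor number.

Type E_{7}, Milnor number mu = 7.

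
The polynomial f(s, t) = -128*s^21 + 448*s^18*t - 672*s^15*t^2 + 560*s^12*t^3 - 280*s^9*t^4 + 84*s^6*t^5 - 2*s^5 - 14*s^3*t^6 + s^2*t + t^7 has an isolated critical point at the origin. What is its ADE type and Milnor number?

The Hessian of f at 0 has rank 0. Corank 2; j^3 = s^2*t has shape L^2 M (L != M), so D-series; mu = 8 gives D_8.

Type D_{8}, Milnor number mu = 8.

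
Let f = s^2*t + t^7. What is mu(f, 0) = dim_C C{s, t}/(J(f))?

The Hessian of f at 0 has rank 0. Corank 2; j^3 = s^2*t has shape L^2 M (L != M), so D-series; mu = 8 gives D_8.

8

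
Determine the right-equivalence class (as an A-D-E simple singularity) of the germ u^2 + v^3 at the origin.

The Hessian of f at 0 has rank 1. Corank 1: A-series; mu = 2 gives A_2.

A_{2}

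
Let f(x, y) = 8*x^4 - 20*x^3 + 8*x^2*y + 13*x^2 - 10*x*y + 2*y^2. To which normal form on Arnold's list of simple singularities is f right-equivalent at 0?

A_1

The Hessian of f at 0 is [[26, -10], [-10, 4]] with rank 2, so corank 0. A Groebner basis of the Jacobian ideal J(f) in C{x,y} is {x, y}; counting standard monomials gives mu = 1. Corank 0: nondegenerate Morse point, so A_1.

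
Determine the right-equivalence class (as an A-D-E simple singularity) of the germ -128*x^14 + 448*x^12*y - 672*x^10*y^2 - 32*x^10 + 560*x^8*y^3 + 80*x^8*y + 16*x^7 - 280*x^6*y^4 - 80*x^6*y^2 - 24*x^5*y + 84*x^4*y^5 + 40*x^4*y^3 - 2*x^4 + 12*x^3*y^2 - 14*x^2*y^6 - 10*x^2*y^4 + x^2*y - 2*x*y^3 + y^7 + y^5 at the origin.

D_8

The Hessian of f at 0 is [[0, 0], [0, 0]] with rank 0, so corank 2. A Groebner basis of the Jacobian ideal J(f) in C{x,y} is {-x^2 + 7*x*y/4 + y^4 - 7*y^3/4, x^3 + x*y/4 - y^3/4, -x^2 + x*y^2 + 7*x*y/4 - 7*y^3/4}; counting standard monomials gives mu = 8. Corank 2; j^3 = x^2*y has shape L^2 M (L != M), so D-series; mu = 8 gives D_8.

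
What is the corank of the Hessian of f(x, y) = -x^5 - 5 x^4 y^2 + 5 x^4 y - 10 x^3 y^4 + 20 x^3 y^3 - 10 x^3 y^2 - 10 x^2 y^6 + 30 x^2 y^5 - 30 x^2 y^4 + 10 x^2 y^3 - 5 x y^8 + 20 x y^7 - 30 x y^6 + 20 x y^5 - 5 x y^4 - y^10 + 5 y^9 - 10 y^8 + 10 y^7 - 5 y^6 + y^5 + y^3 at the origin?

The Hessian at 0 is [[0, 0], [0, 0]] of rank 0; hence corank 2.

2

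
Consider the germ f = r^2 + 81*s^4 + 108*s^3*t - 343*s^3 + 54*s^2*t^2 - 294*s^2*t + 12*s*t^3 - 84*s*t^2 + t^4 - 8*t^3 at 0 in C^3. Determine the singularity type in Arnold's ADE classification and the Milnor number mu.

Type E_{6}, Milnor number mu = 6.

The Hessian of f at 0 has rank 1. Corank 2; j^3 = -(7*s + 2*t)^3 is a perfect cube, so E-series; the 4-jet and mu = 6 give E_6.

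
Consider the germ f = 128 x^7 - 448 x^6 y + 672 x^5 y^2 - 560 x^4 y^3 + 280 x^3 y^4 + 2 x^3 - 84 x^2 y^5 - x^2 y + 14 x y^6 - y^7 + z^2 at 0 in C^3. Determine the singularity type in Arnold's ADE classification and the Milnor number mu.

The Hessian of f at 0 has rank 1. Corank 2; j^3 = x^2*(2*x - y) has shape L^2 M (L != M), so D-series; mu = 8 gives D_8.

Type D_8, Milnor number mu = 8.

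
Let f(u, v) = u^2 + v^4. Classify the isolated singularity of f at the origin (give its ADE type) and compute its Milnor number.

Type A_3, Milnor number mu = 3.

The Hessian of f at 0 is [[2, 0], [0, 0]] with rank 1, so corank 1. A Groebner basis of the Jacobian ideal J(f) in C{u,v} is {v^3, u}; counting standard monomials gives mu = 3. Corank 1: A-series; mu = 3 gives A_3.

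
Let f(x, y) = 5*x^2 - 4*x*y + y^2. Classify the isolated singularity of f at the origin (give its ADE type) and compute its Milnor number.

Type A_{1}, Milnor number mu = 1.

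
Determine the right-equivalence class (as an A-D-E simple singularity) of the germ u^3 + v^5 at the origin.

E_{8}

The Hessian of f at 0 has rank 0. Corank 2; j^3 = u^3 is a perfect cube, so E-series; the 5-jet and mu = 8 give E_8.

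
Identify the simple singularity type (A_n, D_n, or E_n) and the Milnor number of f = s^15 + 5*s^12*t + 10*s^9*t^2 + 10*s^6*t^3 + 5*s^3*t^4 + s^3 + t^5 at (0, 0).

Type E8, Milnor number mu = 8.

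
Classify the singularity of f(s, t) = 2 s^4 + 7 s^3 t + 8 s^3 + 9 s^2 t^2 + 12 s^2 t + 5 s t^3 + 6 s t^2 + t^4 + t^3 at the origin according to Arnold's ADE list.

The Hessian of f at 0 is [[0, 0], [0, 0]] with rank 0, so corank 2. A Groebner basis of the Jacobian ideal J(f) in C{s,t} is {768*s^2 + 768*s*t + t^4 + 8*t^3 + 192*t^2, s^3 + 36*s^2 + 36*s*t + t^3/2 + 9*t^2, s^2*t - 40*s^2 - 40*s*t - 2*t^3/3 - 10*t^2, 32*s^2 + s*t^2 + 32*s*t + 5*t^3/6 + 8*t^2}; counting standard monomials gives mu = 7. Corank 2; j^3 = (2*s + t)^3 is a perfect cube, so E-series; the 4-jet and mu = 7 give E_7.

E_7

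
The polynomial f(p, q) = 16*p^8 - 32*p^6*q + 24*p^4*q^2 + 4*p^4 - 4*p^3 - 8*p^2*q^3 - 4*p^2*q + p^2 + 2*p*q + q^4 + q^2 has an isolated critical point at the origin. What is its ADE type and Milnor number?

Type A_{3}, Milnor number mu = 3.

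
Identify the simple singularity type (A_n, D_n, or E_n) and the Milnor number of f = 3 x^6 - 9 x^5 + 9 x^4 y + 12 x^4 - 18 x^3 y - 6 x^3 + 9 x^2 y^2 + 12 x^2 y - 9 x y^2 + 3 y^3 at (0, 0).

Type D_{4}, Milnor number mu = 4.

The Hessian of f at 0 has rank 0. Corank 2; j^3 = -3*(x - y)*(2*x^2 - 2*x*y + y^2) splits into three distinct lines over C (the quadratic factor has nonzero discriminant), so D_4.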